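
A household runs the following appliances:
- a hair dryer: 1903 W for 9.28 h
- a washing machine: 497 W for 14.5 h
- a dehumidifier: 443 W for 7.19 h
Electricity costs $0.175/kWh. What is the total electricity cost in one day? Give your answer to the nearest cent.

$4.91

hair dryer: 1903 W × 9.28 h = 17,660 Wh = 17.66 kWh
washing machine: 497 W × 14.5 h = 7,206 Wh = 7.207 kWh
dehumidifier: 443 W × 7.19 h = 3,185 Wh = 3.185 kWh
Total energy = 17.66 + 7.207 + 3.185 = 28.05 kWh
Cost = 28.05 kWh × $0.175 = $4.91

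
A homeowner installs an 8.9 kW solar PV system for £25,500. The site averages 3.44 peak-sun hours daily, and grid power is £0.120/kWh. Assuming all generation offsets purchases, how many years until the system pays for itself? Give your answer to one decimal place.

19.0 years

Daily generation = 8.9 kW × 3.44 h = 30.62 kWh
Annual generation = 30.62 × 365 = 11175 kWh
Annual savings = 11175 × £0.120 = £1,340.98
Payback = £25,500 / £1,340.98 = 19 years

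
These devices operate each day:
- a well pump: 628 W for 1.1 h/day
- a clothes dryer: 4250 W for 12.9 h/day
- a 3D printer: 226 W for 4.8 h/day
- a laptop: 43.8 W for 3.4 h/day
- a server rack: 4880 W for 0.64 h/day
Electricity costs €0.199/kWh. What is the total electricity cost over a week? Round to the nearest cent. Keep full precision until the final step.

well pump: 628 W × 1.1 h × 7 d = 4,836 Wh = 4.836 kWh
clothes dryer: 4250 W × 12.9 h × 7 d = 383,775 Wh = 383.8 kWh
3D printer: 226 W × 4.8 h × 7 d = 7,594 Wh = 7.594 kWh
laptop: 43.8 W × 3.4 h × 7 d = 1,042 Wh = 1.042 kWh
server rack: 4880 W × 0.64 h × 7 d = 21,862 Wh = 21.86 kWh
Total energy = 4.836 + 383.8 + 7.594 + 1.042 + 21.86 = 419.1 kWh
Cost = 419.1 kWh × €0.199 = €83.40

€83.40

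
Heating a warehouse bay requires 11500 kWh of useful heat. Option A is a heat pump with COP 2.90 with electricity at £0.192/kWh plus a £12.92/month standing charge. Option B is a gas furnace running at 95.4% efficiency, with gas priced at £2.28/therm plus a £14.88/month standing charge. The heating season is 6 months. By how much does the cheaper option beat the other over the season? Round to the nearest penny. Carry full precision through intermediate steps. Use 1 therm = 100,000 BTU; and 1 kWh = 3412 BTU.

£188.14

Heat load = 11500 kWh × 3412 = 39,238,000 BTU
Gas: input = 39,238,000 / 0.954 = 41,129,979 BTU = 411.3 therm → 411.3 × £2.28 = £937.76; + 6 × £14.88 standing = £1,027.04
Heat pump: 39,238,000 BTU / 3412 = 11,500 kWh heat; / 2.90 = 3,966 kWh in → × £0.192 = £761.38; + 6 × £12.92 standing = £838.90
Difference = |£1,027.04 − £838.90| = £188.14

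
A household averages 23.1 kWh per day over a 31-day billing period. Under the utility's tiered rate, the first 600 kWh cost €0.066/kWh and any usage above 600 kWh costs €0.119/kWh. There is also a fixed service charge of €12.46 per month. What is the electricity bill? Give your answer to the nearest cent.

Usage = 23.1 kWh/day × 31 days = 716.1 kWh
First 600 kWh × €0.066 = €39.60
Remaining 116.1 kWh × €0.119 = €13.82
Energy charge = €53.42; + service €12.46 = €65.88

€65.88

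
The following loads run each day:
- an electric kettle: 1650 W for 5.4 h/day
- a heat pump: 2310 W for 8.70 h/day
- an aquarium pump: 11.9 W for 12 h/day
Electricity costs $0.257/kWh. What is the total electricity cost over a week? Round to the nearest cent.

electric kettle: 1650 W × 5.4 h × 7 d = 62,370 Wh = 62.37 kWh
heat pump: 2310 W × 8.70 h × 7 d = 140,679 Wh = 140.7 kWh
aquarium pump: 11.9 W × 12 h × 7 d = 1,000 Wh = 0.9996 kWh
Total energy = 62.37 + 140.7 + 0.9996 = 204 kWh
Cost = 204 kWh × $0.257 = $52.44

$52.44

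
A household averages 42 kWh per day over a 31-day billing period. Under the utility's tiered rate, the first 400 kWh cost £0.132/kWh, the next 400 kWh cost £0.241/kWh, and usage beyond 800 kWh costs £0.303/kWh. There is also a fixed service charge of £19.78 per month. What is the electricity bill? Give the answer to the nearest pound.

£321

Usage = 42 kWh/day × 31 days = 1302 kWh
First 400 kWh × £0.132 = £52.80
Next 400 kWh × £0.241 = £96.40
Remaining 502 kWh × £0.303 = £152.11
Energy charge = £301.31; + service £19.78 = £321.09 ≈ £321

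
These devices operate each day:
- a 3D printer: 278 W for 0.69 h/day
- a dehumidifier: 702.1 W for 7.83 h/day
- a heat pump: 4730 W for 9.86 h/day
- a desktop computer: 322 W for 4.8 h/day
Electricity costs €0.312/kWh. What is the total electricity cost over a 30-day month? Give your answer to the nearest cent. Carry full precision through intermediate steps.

3D printer: 278 W × 0.69 h × 30 d = 5,755 Wh = 5.755 kWh
dehumidifier: 702.1 W × 7.83 h × 30 d = 164,923 Wh = 164.9 kWh
heat pump: 4730 W × 9.86 h × 30 d = 1,399,134 Wh = 1,399 kWh
desktop computer: 322 W × 4.8 h × 30 d = 46,368 Wh = 46.37 kWh
Total energy = 5.755 + 164.9 + 1,399 + 46.37 = 1,616 kWh
Cost = 1,616 kWh × €0.312 = €504.25

€504.25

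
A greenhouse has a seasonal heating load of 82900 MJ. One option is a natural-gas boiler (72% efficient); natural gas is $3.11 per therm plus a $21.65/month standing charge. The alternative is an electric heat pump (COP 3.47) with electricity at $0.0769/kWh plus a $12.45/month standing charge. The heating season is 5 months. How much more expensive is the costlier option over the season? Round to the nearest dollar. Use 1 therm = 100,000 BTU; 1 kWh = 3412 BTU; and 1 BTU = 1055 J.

$2930

Heat load = 82900 MJ = 82,900,000,000 J / 1055 = 78,578,199 BTU
Gas: input = 78,578,199 / 0.72 = 109,136,388 BTU = 1,091 therm → 1,091 × $3.11 = $3,394.14; + 5 × $21.65 standing = $3,502.39
Heat pump: 78,578,199 BTU / 3412 = 23,030 kWh heat; / 3.47 = 6,637 kWh in → × $0.0769 = $510.38; + 5 × $12.45 standing = $572.63
Difference = |$3,502.39 − $572.63| = $2,929.77 ≈ $2930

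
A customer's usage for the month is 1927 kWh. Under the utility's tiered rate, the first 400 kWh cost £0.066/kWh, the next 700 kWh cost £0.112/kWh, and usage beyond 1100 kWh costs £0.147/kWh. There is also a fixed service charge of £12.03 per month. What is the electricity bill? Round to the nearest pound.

First 400 kWh × £0.066 = £26.40
Next 700 kWh × £0.112 = £78.40
Remaining 827 kWh × £0.147 = £121.57
Energy charge = £226.37; + service £12.03 = £238.40 ≈ £238

£238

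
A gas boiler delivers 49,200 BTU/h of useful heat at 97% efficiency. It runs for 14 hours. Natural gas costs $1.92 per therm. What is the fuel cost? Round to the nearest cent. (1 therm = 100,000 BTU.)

$13.63

Heat delivered = 49,200 BTU/h × 14 h = 688,800 BTU
Gas input = 688,800 / 0.97 = 710,103 BTU
= 710,103 / 100,000 = 7.101 therm
Cost = 7.101 × $1.92/therm = $13.63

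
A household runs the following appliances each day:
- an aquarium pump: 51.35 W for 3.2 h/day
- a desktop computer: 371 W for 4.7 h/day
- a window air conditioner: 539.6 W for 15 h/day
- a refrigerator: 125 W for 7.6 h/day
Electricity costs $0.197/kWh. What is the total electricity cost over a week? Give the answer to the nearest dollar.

aquarium pump: 51.35 W × 3.2 h × 7 d = 1,150 Wh = 1.15 kWh
desktop computer: 371 W × 4.7 h × 7 d = 12,206 Wh = 12.21 kWh
window air conditioner: 539.6 W × 15 h × 7 d = 56,658 Wh = 56.66 kWh
refrigerator: 125 W × 7.6 h × 7 d = 6,650 Wh = 6.65 kWh
Total energy = 1.15 + 12.21 + 56.66 + 6.65 = 76.66 kWh
Cost = 76.66 kWh × $0.197 = $15.10 ≈ $15

$15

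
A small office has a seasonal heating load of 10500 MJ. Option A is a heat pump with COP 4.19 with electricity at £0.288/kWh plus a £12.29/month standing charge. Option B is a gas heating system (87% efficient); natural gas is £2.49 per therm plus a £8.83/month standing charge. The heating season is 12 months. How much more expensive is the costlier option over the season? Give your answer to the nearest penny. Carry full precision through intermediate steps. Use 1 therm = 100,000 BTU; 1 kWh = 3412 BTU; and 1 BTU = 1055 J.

Heat load = 10500 MJ = 10,500,000,000 J / 1055 = 9,952,607 BTU
Gas: input = 9,952,607 / 0.87 = 11,439,778 BTU = 114.4 therm → 114.4 × £2.49 = £284.85; + 12 × £8.83 standing = £390.81
Heat pump: 9,952,607 BTU / 3412 = 2,917 kWh heat; / 4.19 = 696.2 kWh in → × £0.288 = £200.50; + 12 × £12.29 standing = £347.98
Difference = |£390.81 − £347.98| = £42.83

£42.83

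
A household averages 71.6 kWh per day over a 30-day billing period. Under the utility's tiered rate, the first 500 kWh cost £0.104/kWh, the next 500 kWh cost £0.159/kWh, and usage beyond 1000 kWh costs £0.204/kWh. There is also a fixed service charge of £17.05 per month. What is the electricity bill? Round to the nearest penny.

Usage = 71.6 kWh/day × 30 days = 2148 kWh
First 500 kWh × £0.104 = £52.00
Next 500 kWh × £0.159 = £79.50
Remaining 1148 kWh × £0.204 = £234.19
Energy charge = £365.69; + service £17.05 = £382.74

£382.74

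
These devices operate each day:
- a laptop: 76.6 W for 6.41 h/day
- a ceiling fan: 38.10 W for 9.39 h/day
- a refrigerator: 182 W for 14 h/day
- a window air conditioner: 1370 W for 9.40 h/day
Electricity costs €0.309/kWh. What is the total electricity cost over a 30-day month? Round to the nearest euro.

€151

laptop: 76.6 W × 6.41 h × 30 d = 14,730 Wh = 14.73 kWh
ceiling fan: 38.10 W × 9.39 h × 30 d = 10,733 Wh = 10.73 kWh
refrigerator: 182 W × 14 h × 30 d = 76,440 Wh = 76.44 kWh
window air conditioner: 1370 W × 9.40 h × 30 d = 386,340 Wh = 386.3 kWh
Total energy = 14.73 + 10.73 + 76.44 + 386.3 = 488.2 kWh
Cost = 488.2 kWh × €0.309 = €150.87 ≈ €151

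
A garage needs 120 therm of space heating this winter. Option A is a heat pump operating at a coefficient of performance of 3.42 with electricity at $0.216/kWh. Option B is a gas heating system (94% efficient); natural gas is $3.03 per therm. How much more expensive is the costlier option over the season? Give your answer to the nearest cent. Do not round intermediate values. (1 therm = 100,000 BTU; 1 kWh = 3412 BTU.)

Heat load = 120 therm × 100,000 = 12,000,000 BTU
Gas: input = 12,000,000 / 0.94 = 12,765,957 BTU = 127.7 therm → 127.7 × $3.03 = $386.81
Heat pump: 12,000,000 BTU / 3412 = 3,517 kWh heat; / 3.42 = 1,028 kWh in → × $0.216 = $222.13
Difference = |$386.81 − $222.13| = $164.68

$164.68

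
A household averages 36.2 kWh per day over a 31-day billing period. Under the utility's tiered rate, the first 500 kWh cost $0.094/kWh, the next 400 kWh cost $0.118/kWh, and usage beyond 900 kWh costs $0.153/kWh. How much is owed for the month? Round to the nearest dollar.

$128

Usage = 36.2 kWh/day × 31 days = 1122.2 kWh
First 500 kWh × $0.094 = $47.00
Next 400 kWh × $0.118 = $47.20
Remaining 222.2 kWh × $0.153 = $34.00
Total = $128.20 ≈ $128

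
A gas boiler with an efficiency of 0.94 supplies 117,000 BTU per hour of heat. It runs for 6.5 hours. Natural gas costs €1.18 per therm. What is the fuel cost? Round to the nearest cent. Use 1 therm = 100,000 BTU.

€9.55

Heat delivered = 117,000 BTU/h × 6.5 h = 760,500 BTU
Gas input = 760,500 / 0.94 = 809,043 BTU
= 809,043 / 100,000 = 8.09 therm
Cost = 8.09 × €1.18/therm = €9.55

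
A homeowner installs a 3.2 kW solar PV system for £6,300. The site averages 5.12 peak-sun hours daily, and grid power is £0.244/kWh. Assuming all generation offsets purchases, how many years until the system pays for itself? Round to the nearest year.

4 years

Daily generation = 3.2 kW × 5.12 h = 16.38 kWh
Annual generation = 16.38 × 365 = 5980.2 kWh
Annual savings = 5980.2 × £0.244 = £1,459.16
Payback = £6,300 / £1,459.16 = 4.32 years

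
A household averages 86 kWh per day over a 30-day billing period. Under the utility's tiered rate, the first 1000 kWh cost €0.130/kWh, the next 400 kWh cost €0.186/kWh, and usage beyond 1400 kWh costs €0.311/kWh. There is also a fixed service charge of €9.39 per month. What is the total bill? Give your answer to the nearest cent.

Usage = 86 kWh/day × 30 days = 2580 kWh
First 1000 kWh × €0.130 = €130.00
Next 400 kWh × €0.186 = €74.40
Remaining 1180 kWh × €0.311 = €366.98
Energy charge = €571.38; + service €9.39 = €580.77

€580.77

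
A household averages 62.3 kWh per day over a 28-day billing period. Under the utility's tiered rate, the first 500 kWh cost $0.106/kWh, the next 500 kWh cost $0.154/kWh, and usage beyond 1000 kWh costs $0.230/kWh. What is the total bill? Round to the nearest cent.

$301.21

Usage = 62.3 kWh/day × 28 days = 1744.4 kWh
First 500 kWh × $0.106 = $53.00
Next 500 kWh × $0.154 = $77.00
Remaining 744.4 kWh × $0.230 = $171.21
Total = $301.21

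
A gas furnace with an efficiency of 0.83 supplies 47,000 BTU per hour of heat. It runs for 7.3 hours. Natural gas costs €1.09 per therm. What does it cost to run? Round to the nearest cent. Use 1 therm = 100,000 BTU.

Heat delivered = 47,000 BTU/h × 7.3 h = 343,100 BTU
Gas input = 343,100 / 0.83 = 413,373 BTU
= 413,373 / 100,000 = 4.134 therm
Cost = 4.134 × €1.09/therm = €4.51

€4.51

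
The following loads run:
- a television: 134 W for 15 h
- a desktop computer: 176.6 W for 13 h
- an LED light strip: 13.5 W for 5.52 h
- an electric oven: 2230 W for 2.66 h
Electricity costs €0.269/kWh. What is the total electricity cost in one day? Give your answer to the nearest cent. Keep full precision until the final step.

€2.77

television: 134 W × 15 h = 2,010 Wh = 2.01 kWh
desktop computer: 176.6 W × 13 h = 2,296 Wh = 2.296 kWh
LED light strip: 13.5 W × 5.52 h = 75 Wh = 0.07452 kWh
electric oven: 2230 W × 2.66 h = 5,932 Wh = 5.932 kWh
Total energy = 2.01 + 2.296 + 0.07452 + 5.932 = 10.31 kWh
Cost = 10.31 kWh × €0.269 = €2.77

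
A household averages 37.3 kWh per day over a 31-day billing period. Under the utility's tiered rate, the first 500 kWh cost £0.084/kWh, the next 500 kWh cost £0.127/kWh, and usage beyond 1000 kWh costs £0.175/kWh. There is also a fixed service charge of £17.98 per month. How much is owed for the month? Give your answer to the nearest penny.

Usage = 37.3 kWh/day × 31 days = 1156.3 kWh
First 500 kWh × £0.084 = £42.00
Next 500 kWh × £0.127 = £63.50
Remaining 156.3 kWh × £0.175 = £27.35
Energy charge = £132.85; + service £17.98 = £150.83

£150.83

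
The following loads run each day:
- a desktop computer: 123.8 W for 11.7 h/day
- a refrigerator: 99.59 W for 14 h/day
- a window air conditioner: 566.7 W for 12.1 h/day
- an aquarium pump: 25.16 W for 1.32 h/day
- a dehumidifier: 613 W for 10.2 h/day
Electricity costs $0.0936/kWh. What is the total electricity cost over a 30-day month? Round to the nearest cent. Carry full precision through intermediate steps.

$44.89

desktop computer: 123.8 W × 11.7 h × 30 d = 43,454 Wh = 43.45 kWh
refrigerator: 99.59 W × 14 h × 30 d = 41,828 Wh = 41.83 kWh
window air conditioner: 566.7 W × 12.1 h × 30 d = 205,712 Wh = 205.7 kWh
aquarium pump: 25.16 W × 1.32 h × 30 d = 996 Wh = 0.9963 kWh
dehumidifier: 613 W × 10.2 h × 30 d = 187,578 Wh = 187.6 kWh
Total energy = 43.45 + 41.83 + 205.7 + 0.9963 + 187.6 = 479.6 kWh
Cost = 479.6 kWh × $0.0936 = $44.89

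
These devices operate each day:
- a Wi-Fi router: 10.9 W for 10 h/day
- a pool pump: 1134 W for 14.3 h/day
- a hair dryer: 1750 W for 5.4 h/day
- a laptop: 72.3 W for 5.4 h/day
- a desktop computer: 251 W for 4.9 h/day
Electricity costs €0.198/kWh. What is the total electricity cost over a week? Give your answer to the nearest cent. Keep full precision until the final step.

Wi-Fi router: 10.9 W × 10 h × 7 d = 763 Wh = 0.763 kWh
pool pump: 1134 W × 14.3 h × 7 d = 113,513 Wh = 113.5 kWh
hair dryer: 1750 W × 5.4 h × 7 d = 66,150 Wh = 66.15 kWh
laptop: 72.3 W × 5.4 h × 7 d = 2,733 Wh = 2.733 kWh
desktop computer: 251 W × 4.9 h × 7 d = 8,609 Wh = 8.609 kWh
Total energy = 0.763 + 113.5 + 66.15 + 2.733 + 8.609 = 191.8 kWh
Cost = 191.8 kWh × €0.198 = €37.97

€37.97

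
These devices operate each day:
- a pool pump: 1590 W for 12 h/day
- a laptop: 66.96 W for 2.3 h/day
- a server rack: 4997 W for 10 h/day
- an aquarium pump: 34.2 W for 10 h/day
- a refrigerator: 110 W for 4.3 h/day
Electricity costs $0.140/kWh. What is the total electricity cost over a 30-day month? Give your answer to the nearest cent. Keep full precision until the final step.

pool pump: 1590 W × 12 h × 30 d = 572,400 Wh = 572.4 kWh
laptop: 66.96 W × 2.3 h × 30 d = 4,620 Wh = 4.62 kWh
server rack: 4997 W × 10 h × 30 d = 1,499,100 Wh = 1,499 kWh
aquarium pump: 34.2 W × 10 h × 30 d = 10,260 Wh = 10.26 kWh
refrigerator: 110 W × 4.3 h × 30 d = 14,190 Wh = 14.19 kWh
Total energy = 572.4 + 4.62 + 1,499 + 10.26 + 14.19 = 2,101 kWh
Cost = 2,101 kWh × $0.140 = $294.08

$294.08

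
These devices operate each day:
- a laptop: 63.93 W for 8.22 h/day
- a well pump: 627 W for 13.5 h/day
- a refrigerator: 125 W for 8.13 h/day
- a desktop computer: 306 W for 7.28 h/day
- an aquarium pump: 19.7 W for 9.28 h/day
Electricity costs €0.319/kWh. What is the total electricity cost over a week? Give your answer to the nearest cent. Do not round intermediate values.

laptop: 63.93 W × 8.22 h × 7 d = 3,679 Wh = 3.679 kWh
well pump: 627 W × 13.5 h × 7 d = 59,252 Wh = 59.25 kWh
refrigerator: 125 W × 8.13 h × 7 d = 7,114 Wh = 7.114 kWh
desktop computer: 306 W × 7.28 h × 7 d = 15,594 Wh = 15.59 kWh
aquarium pump: 19.7 W × 9.28 h × 7 d = 1,280 Wh = 1.28 kWh
Total energy = 3.679 + 59.25 + 7.114 + 15.59 + 1.28 = 86.92 kWh
Cost = 86.92 kWh × €0.319 = €27.73

€27.73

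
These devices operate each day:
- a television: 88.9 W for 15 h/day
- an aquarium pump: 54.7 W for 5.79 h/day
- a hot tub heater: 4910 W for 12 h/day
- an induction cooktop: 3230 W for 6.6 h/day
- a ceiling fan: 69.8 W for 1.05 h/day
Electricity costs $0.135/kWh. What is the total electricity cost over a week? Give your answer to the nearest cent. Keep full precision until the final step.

$77.45

television: 88.9 W × 15 h × 7 d = 9,334 Wh = 9.335 kWh
aquarium pump: 54.7 W × 5.79 h × 7 d = 2,217 Wh = 2.217 kWh
hot tub heater: 4910 W × 12 h × 7 d = 412,440 Wh = 412.4 kWh
induction cooktop: 3230 W × 6.6 h × 7 d = 149,226 Wh = 149.2 kWh
ceiling fan: 69.8 W × 1.05 h × 7 d = 513 Wh = 0.513 kWh
Total energy = 9.335 + 2.217 + 412.4 + 149.2 + 0.513 = 573.7 kWh
Cost = 573.7 kWh × $0.135 = $77.45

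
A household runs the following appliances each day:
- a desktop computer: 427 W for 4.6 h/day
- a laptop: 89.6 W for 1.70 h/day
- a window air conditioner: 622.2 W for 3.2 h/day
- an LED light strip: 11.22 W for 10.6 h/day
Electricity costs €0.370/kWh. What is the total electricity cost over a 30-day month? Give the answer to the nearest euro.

desktop computer: 427 W × 4.6 h × 30 d = 58,926 Wh = 58.93 kWh
laptop: 89.6 W × 1.70 h × 30 d = 4,570 Wh = 4.57 kWh
window air conditioner: 622.2 W × 3.2 h × 30 d = 59,731 Wh = 59.73 kWh
LED light strip: 11.22 W × 10.6 h × 30 d = 3,568 Wh = 3.568 kWh
Total energy = 58.93 + 4.57 + 59.73 + 3.568 = 126.8 kWh
Cost = 126.8 kWh × €0.370 = €46.91 ≈ €47

€47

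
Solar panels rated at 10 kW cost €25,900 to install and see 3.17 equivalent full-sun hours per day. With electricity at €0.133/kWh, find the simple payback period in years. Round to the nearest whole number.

Daily generation = 10 kW × 3.17 h = 31.7 kWh
Annual generation = 31.7 × 365 = 11570 kWh
Annual savings = 11570 × €0.133 = €1,538.88
Payback = €25,900 / €1,538.88 = 16.8 years

17 years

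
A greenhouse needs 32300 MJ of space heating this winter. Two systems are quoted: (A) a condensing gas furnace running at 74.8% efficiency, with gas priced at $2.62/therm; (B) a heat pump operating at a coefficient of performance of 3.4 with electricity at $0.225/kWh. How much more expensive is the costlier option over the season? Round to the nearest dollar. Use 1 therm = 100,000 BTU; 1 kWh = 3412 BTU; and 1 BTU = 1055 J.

Heat load = 32300 MJ = 32,300,000,000 J / 1055 = 30,616,114 BTU
Gas: input = 30,616,114 / 0.748 = 40,930,633 BTU = 409.3 therm → 409.3 × $2.62 = $1,072.38
Heat pump: 30,616,114 BTU / 3412 = 8,973 kWh heat; / 3.4 = 2,639 kWh in → × $0.225 = $593.81
Difference = |$1,072.38 − $593.81| = $478.58 ≈ $479

$479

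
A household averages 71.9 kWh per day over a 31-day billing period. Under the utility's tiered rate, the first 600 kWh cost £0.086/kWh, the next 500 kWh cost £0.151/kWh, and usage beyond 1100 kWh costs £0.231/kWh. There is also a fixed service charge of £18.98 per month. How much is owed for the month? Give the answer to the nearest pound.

£407

Usage = 71.9 kWh/day × 31 days = 2228.9 kWh
First 600 kWh × £0.086 = £51.60
Next 500 kWh × £0.151 = £75.50
Remaining 1128.9 kWh × £0.231 = £260.78
Energy charge = £387.88; + service £18.98 = £406.86 ≈ £407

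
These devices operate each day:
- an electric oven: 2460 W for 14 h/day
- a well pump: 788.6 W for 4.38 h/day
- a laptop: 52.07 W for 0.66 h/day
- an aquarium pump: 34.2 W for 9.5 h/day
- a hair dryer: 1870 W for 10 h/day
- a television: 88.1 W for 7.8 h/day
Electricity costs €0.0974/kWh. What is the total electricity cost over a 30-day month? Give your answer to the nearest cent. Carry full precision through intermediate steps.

electric oven: 2460 W × 14 h × 30 d = 1,033,200 Wh = 1,033 kWh
well pump: 788.6 W × 4.38 h × 30 d = 103,622 Wh = 103.6 kWh
laptop: 52.07 W × 0.66 h × 30 d = 1,031 Wh = 1.031 kWh
aquarium pump: 34.2 W × 9.5 h × 30 d = 9,747 Wh = 9.747 kWh
hair dryer: 1870 W × 10 h × 30 d = 561,000 Wh = 561 kWh
television: 88.1 W × 7.8 h × 30 d = 20,615 Wh = 20.62 kWh
Total energy = 1,033 + 103.6 + 1.031 + 9.747 + 561 + 20.62 = 1,729 kWh
Cost = 1,729 kWh × €0.0974 = €168.43

€168.43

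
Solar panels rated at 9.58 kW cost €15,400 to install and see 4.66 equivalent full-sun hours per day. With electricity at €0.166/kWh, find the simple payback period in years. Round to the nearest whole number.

Daily generation = 9.58 kW × 4.66 h = 44.64 kWh
Annual generation = 44.64 × 365 = 16295 kWh
Annual savings = 16295 × €0.166 = €2,704.91
Payback = €15,400 / €2,704.91 = 5.69 years

6 years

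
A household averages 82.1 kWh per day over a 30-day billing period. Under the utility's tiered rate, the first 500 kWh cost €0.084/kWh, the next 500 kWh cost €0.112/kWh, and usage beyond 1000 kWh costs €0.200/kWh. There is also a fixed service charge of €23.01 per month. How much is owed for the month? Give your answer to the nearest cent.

Usage = 82.1 kWh/day × 30 days = 2463 kWh
First 500 kWh × €0.084 = €42.00
Next 500 kWh × €0.112 = €56.00
Remaining 1463 kWh × €0.200 = €292.60
Energy charge = €390.60; + service €23.01 = €413.61

€413.61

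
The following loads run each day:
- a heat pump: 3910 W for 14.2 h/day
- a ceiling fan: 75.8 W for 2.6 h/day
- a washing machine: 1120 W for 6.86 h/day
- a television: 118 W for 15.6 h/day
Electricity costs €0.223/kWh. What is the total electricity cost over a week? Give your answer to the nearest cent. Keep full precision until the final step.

€101.84

heat pump: 3910 W × 14.2 h × 7 d = 388,654 Wh = 388.7 kWh
ceiling fan: 75.8 W × 2.6 h × 7 d = 1,380 Wh = 1.38 kWh
washing machine: 1120 W × 6.86 h × 7 d = 53,782 Wh = 53.78 kWh
television: 118 W × 15.6 h × 7 d = 12,886 Wh = 12.89 kWh
Total energy = 388.7 + 1.38 + 53.78 + 12.89 = 456.7 kWh
Cost = 456.7 kWh × €0.223 = €101.84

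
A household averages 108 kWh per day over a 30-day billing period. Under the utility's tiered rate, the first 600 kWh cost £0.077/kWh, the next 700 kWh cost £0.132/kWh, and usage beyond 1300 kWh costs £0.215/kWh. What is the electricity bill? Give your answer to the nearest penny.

£555.70

Usage = 108 kWh/day × 30 days = 3240 kWh
First 600 kWh × £0.077 = £46.20
Next 700 kWh × £0.132 = £92.40
Remaining 1940 kWh × £0.215 = £417.10
Total = £555.70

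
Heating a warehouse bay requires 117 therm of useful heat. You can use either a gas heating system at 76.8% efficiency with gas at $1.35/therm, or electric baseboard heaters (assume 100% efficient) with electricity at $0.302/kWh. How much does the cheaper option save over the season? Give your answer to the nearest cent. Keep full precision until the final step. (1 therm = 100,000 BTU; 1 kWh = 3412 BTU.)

Heat load = 117 therm × 100,000 = 11,700,000 BTU
Gas: input = 11,700,000 / 0.768 = 15,234,375 BTU = 152.3 therm → 152.3 × $1.35 = $205.66
Electric: 11,700,000 BTU / 3412 = 3,429 kWh → × $0.302 = $1,035.58
Difference = |$205.66 − $1,035.58| = $829.92

$829.92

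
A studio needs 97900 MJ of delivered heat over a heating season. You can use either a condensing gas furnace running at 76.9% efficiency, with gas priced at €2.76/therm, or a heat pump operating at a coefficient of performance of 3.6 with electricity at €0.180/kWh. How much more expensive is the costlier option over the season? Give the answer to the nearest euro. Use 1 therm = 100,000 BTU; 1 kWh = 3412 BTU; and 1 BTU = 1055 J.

Heat load = 97900 MJ = 97,900,000,000 J / 1055 = 92,796,209 BTU
Gas: input = 92,796,209 / 0.769 = 120,671,272 BTU = 1,207 therm → 1,207 × €2.76 = €3,330.53
Heat pump: 92,796,209 BTU / 3412 = 27,200 kWh heat; / 3.6 = 7,555 kWh in → × €0.180 = €1,359.85
Difference = |€3,330.53 − €1,359.85| = €1,970.68 ≈ €1971

€1971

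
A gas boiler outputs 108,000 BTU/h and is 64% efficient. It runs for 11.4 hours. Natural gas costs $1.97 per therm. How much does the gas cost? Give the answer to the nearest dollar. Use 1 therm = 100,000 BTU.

Heat delivered = 108,000 BTU/h × 11.4 h = 1,231,200 BTU
Gas input = 1,231,200 / 0.64 = 1,923,750 BTU
= 1,923,750 / 100,000 = 19.24 therm
Cost = 19.24 × $1.97/therm = $37.90 ≈ $38

$38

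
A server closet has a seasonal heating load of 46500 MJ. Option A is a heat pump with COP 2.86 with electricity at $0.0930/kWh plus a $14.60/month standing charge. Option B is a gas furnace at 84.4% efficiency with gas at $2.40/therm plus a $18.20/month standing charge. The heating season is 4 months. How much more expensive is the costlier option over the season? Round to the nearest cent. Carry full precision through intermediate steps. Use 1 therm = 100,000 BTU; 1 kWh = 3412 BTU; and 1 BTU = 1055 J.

$847.68

Heat load = 46500 MJ = 46,500,000,000 J / 1055 = 44,075,829 BTU
Gas: input = 44,075,829 / 0.844 = 52,222,547 BTU = 522.2 therm → 522.2 × $2.40 = $1,253.34; + 4 × $18.20 standing = $1,326.14
Heat pump: 44,075,829 BTU / 3412 = 12,920 kWh heat; / 2.86 = 4,517 kWh in → × $0.0930 = $420.06; + 4 × $14.60 standing = $478.46
Difference = |$1,326.14 − $478.46| = $847.68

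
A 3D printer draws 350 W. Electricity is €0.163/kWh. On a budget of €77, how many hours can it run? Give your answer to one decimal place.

1349.7 h

Energy budget = €77 / €0.163 per kWh = 472.4 kWh = 472,393 Wh
Runtime = 472,393 Wh / 350 W = 1,350 h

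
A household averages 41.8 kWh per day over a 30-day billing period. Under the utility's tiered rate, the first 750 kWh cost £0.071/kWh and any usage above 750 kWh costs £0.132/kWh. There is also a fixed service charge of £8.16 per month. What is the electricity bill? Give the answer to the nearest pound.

Usage = 41.8 kWh/day × 30 days = 1254 kWh
First 750 kWh × £0.071 = £53.25
Remaining 504 kWh × £0.132 = £66.53
Energy charge = £119.78; + service £8.16 = £127.94 ≈ £128

£128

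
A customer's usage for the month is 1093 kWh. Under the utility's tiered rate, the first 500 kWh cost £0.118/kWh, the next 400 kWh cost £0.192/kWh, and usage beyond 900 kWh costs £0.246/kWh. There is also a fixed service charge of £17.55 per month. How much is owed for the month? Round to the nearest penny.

First 500 kWh × £0.118 = £59.00
Next 400 kWh × £0.192 = £76.80
Remaining 193 kWh × £0.246 = £47.48
Energy charge = £183.28; + service £17.55 = £200.83

£200.83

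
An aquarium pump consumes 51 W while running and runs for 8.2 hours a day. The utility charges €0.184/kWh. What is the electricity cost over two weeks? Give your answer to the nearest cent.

€1.08

Energy = 51 W × 8.2 h/day × 14 days = 5,855 Wh = 5.855 kWh
Cost = 5.855 kWh × €0.184/kWh = €1.08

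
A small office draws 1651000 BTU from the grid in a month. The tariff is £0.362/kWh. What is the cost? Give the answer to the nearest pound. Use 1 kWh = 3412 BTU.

1651000 BTU × (0.00029308 kWh/BTU) = 483.9 kWh
Cost = 483.9 kWh × £0.362/kWh = £175.16 ≈ £175

£175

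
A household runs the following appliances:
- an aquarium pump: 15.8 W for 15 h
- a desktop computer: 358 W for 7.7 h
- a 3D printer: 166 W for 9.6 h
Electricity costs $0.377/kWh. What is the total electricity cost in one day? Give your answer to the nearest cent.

$1.73

aquarium pump: 15.8 W × 15 h = 237 Wh = 0.237 kWh
desktop computer: 358 W × 7.7 h = 2,757 Wh = 2.757 kWh
3D printer: 166 W × 9.6 h = 1,594 Wh = 1.594 kWh
Total energy = 0.237 + 2.757 + 1.594 = 4.587 kWh
Cost = 4.587 kWh × $0.377 = $1.73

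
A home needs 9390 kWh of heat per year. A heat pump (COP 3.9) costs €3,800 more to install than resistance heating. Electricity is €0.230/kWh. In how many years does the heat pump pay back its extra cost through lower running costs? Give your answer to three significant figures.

2.37 years

Resistance: 9390 kWh × €0.230 = €2,159.70/yr
Heat pump: 9390 / 3.9 = 2408 kWh in → × €0.230 = €553.77/yr
Annual savings = €1,605.93
Payback = €3,800 / €1,605.93 = 2.37 years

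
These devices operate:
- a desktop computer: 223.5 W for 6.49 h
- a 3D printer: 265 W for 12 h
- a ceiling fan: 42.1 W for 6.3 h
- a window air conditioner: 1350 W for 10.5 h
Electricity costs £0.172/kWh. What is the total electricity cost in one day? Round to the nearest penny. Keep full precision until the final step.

£3.28

desktop computer: 223.5 W × 6.49 h = 1,451 Wh = 1.451 kWh
3D printer: 265 W × 12 h = 3,180 Wh = 3.18 kWh
ceiling fan: 42.1 W × 6.3 h = 265 Wh = 0.2652 kWh
window air conditioner: 1350 W × 10.5 h = 14,175 Wh = 14.18 kWh
Total energy = 1.451 + 3.18 + 0.2652 + 14.18 = 19.07 kWh
Cost = 19.07 kWh × £0.172 = £3.28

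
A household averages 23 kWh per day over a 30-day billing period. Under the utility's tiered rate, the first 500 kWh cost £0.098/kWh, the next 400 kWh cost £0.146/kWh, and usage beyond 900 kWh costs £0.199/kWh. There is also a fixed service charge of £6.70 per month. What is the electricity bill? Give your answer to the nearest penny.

Usage = 23 kWh/day × 30 days = 690 kWh
First 500 kWh × £0.098 = £49.00
Next 190 kWh × £0.146 = £27.74
Remaining tier: 0 kWh (not reached)
Energy charge = £76.74; + service £6.70 = £83.44

£83.44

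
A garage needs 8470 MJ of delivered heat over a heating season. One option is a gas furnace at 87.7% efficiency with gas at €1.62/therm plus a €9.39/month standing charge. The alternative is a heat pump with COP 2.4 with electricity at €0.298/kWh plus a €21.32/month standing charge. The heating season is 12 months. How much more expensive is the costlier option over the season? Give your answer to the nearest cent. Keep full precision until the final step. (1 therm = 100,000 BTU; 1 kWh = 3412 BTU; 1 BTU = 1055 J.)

€287.02

Heat load = 8470 MJ = 8,470,000,000 J / 1055 = 8,028,436 BTU
Gas: input = 8,028,436 / 0.877 = 9,154,431 BTU = 91.54 therm → 91.54 × €1.62 = €148.30; + 12 × €9.39 standing = €260.98
Heat pump: 8,028,436 BTU / 3412 = 2,353 kWh heat; / 2.4 = 980.4 kWh in → × €0.298 = €292.16; + 12 × €21.32 standing = €548.00
Difference = |€260.98 − €548.00| = €287.02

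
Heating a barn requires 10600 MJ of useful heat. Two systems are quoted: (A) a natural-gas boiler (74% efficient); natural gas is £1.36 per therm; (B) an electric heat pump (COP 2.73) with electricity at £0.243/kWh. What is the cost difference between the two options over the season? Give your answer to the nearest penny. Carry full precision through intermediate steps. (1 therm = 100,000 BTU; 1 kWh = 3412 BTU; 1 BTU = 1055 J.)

£77.46

Heat load = 10600 MJ = 10,600,000,000 J / 1055 = 10,047,393 BTU
Gas: input = 10,047,393 / 0.740 = 13,577,559 BTU = 135.8 therm → 135.8 × £1.36 = £184.65
Heat pump: 10,047,393 BTU / 3412 = 2,945 kWh heat; / 2.73 = 1,079 kWh in → × £0.243 = £262.11
Difference = |£184.65 − £262.11| = £77.46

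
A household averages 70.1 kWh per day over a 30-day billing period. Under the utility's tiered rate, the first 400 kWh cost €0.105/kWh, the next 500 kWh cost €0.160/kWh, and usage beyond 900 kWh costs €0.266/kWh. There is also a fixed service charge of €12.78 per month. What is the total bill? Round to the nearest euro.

Usage = 70.1 kWh/day × 30 days = 2103 kWh
First 400 kWh × €0.105 = €42.00
Next 500 kWh × €0.160 = €80.00
Remaining 1203 kWh × €0.266 = €320.00
Energy charge = €442.00; + service €12.78 = €454.78 ≈ €455

€455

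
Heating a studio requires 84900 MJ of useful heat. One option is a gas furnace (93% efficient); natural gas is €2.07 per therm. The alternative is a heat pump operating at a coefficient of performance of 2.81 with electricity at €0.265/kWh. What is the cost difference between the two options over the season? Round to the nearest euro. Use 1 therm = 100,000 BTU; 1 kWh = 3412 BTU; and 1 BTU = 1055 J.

€433

Heat load = 84900 MJ = 84,900,000,000 J / 1055 = 80,473,934 BTU
Gas: input = 80,473,934 / 0.93 = 86,531,111 BTU = 865.3 therm → 865.3 × €2.07 = €1,791.19
Heat pump: 80,473,934 BTU / 3412 = 23,590 kWh heat; / 2.81 = 8,393 kWh in → × €0.265 = €2,224.26
Difference = |€1,791.19 − €2,224.26| = €433.07 ≈ €433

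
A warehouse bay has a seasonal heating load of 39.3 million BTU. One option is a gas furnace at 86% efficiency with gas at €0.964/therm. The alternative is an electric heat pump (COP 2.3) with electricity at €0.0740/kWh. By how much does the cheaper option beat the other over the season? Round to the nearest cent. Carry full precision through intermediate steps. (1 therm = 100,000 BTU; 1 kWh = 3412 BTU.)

€69.94

Heat load = 39.3 × 10⁶ BTU = 39,300,000 BTU
Gas: input = 39,300,000 / 0.86 = 45,697,674 BTU = 457 therm → 457 × €0.964 = €440.53
Heat pump: 39,300,000 BTU / 3412 = 11,520 kWh heat; / 2.3 = 5,008 kWh in → × €0.0740 = €370.58
Difference = |€440.53 − €370.58| = €69.94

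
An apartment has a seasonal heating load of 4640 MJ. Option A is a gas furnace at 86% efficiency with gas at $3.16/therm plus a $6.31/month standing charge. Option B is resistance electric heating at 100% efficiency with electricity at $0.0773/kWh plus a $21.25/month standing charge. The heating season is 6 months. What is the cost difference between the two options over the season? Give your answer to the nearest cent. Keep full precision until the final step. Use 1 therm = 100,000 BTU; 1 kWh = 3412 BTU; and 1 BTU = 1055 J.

$27.68

Heat load = 4640 MJ = 4,640,000,000 J / 1055 = 4,398,104 BTU
Gas: input = 4,398,104 / 0.86 = 5,114,075 BTU = 51.14 therm → 51.14 × $3.16 = $161.60; + 6 × $6.31 standing = $199.46
Electric: 4,398,104 BTU / 3412 = 1,289 kWh → × $0.0773 = $99.64; + 6 × $21.25 standing = $227.14
Difference = |$199.46 − $227.14| = $27.68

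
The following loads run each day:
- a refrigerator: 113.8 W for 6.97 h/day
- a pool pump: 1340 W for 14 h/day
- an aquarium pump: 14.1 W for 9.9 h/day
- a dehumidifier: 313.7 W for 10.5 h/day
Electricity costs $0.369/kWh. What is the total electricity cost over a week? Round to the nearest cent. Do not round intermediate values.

$59.37

refrigerator: 113.8 W × 6.97 h × 7 d = 5,552 Wh = 5.552 kWh
pool pump: 1340 W × 14 h × 7 d = 131,320 Wh = 131.3 kWh
aquarium pump: 14.1 W × 9.9 h × 7 d = 977 Wh = 0.9771 kWh
dehumidifier: 313.7 W × 10.5 h × 7 d = 23,057 Wh = 23.06 kWh
Total energy = 5.552 + 131.3 + 0.9771 + 23.06 = 160.9 kWh
Cost = 160.9 kWh × $0.369 = $59.37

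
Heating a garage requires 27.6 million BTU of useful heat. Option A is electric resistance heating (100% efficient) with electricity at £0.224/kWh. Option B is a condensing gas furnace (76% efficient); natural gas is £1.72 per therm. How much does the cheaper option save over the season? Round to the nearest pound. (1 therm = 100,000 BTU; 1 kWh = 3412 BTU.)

Heat load = 27.6 × 10⁶ BTU = 27,600,000 BTU
Gas: input = 27,600,000 / 0.76 = 36,315,789 BTU = 363.2 therm → 363.2 × £1.72 = £624.63
Electric: 27,600,000 BTU / 3412 = 8,089 kWh → × £0.224 = £1,811.96
Difference = |£624.63 − £1,811.96| = £1,187.33 ≈ £1187

£1187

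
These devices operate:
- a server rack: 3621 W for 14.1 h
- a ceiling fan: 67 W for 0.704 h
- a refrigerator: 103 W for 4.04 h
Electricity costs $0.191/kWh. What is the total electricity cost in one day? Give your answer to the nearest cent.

server rack: 3621 W × 14.1 h = 51,056 Wh = 51.06 kWh
ceiling fan: 67 W × 0.704 h = 47 Wh = 0.04717 kWh
refrigerator: 103 W × 4.04 h = 416 Wh = 0.4161 kWh
Total energy = 51.06 + 0.04717 + 0.4161 = 51.52 kWh
Cost = 51.52 kWh × $0.191 = $9.84

$9.84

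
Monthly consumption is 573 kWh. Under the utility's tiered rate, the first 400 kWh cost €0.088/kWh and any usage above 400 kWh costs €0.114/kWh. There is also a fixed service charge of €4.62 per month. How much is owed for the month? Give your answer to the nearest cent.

First 400 kWh × €0.088 = €35.20
Remaining 173 kWh × €0.114 = €19.72
Energy charge = €54.92; + service €4.62 = €59.54

€59.54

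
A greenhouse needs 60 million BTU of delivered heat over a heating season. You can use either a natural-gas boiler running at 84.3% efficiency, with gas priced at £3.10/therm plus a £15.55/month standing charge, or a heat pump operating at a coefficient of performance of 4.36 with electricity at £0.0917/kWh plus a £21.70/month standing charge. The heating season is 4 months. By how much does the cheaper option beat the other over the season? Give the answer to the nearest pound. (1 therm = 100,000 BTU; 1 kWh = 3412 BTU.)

£1812

Heat load = 60 × 10⁶ BTU = 60,000,000 BTU
Gas: input = 60,000,000 / 0.843 = 71,174,377 BTU = 711.7 therm → 711.7 × £3.10 = £2,206.41; + 4 × £15.55 standing = £2,268.61
Heat pump: 60,000,000 BTU / 3412 = 17,580 kWh heat; / 4.36 = 4,033 kWh in → × £0.0917 = £369.85; + 4 × £21.70 standing = £456.65
Difference = |£2,268.61 − £456.65| = £1,811.96 ≈ £1812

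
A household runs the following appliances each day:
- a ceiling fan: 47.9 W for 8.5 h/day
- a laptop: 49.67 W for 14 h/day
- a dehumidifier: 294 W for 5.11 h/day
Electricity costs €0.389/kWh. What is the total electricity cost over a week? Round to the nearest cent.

€7.09

ceiling fan: 47.9 W × 8.5 h × 7 d = 2,850 Wh = 2.85 kWh
laptop: 49.67 W × 14 h × 7 d = 4,868 Wh = 4.868 kWh
dehumidifier: 294 W × 5.11 h × 7 d = 10,516 Wh = 10.52 kWh
Total energy = 2.85 + 4.868 + 10.52 = 18.23 kWh
Cost = 18.23 kWh × €0.389 = €7.09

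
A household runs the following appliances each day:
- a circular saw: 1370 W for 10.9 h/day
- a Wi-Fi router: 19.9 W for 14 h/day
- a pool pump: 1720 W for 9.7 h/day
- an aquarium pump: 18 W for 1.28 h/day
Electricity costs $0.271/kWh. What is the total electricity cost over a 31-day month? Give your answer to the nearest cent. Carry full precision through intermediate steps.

circular saw: 1370 W × 10.9 h × 31 d = 462,923 Wh = 462.9 kWh
Wi-Fi router: 19.9 W × 14 h × 31 d = 8,637 Wh = 8.637 kWh
pool pump: 1720 W × 9.7 h × 31 d = 517,204 Wh = 517.2 kWh
aquarium pump: 18 W × 1.28 h × 31 d = 714 Wh = 0.7142 kWh
Total energy = 462.9 + 8.637 + 517.2 + 0.7142 = 989.5 kWh
Cost = 989.5 kWh × $0.271 = $268.15

$268.15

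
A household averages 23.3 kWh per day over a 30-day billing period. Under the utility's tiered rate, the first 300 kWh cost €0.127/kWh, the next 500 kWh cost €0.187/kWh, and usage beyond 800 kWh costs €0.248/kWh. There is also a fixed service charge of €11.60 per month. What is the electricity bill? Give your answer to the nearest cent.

€124.31

Usage = 23.3 kWh/day × 30 days = 699 kWh
First 300 kWh × €0.127 = €38.10
Next 399 kWh × €0.187 = €74.61
Remaining tier: 0 kWh (not reached)
Energy charge = €112.71; + service €11.60 = €124.31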